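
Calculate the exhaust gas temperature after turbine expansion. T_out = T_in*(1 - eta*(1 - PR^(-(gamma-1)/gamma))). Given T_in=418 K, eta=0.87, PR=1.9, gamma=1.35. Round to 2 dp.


T_out = T_in * (1 - eta * (1 - PR^(-(gamma-1)/gamma)))
Exponent = -(1.35-1)/1.35 = -0.25925926
PR^exp = 1.9^(-0.25925926) = 0.84670193
Factor = 1 - 0.87*(1 - 0.84670193) = 0.86663068
T_out = 418 * 0.86663068 = 362.25 K


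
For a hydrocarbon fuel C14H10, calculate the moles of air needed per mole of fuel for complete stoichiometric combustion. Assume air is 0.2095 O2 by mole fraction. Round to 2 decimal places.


Balanced combustion: C14H10 + 16.5 O2 -> 14 CO2 + 5 H2O
O2 needed = C + H/4 = 14 + 10/4 = 16.50 moles
Air moles = O2 / 0.2095 = 16.50 / 0.2095 = 78.76 moles air


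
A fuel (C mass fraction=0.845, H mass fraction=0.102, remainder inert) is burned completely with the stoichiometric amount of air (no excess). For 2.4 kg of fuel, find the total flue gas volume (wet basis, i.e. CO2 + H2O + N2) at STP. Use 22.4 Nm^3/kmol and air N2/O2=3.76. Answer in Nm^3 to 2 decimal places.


Per kg fuel: CO2 = (C/12 kmol)*22.4 = (0.845/12)*22.4 = 1.57733 Nm^3
Per kg fuel: H2O = (H/2 kmol)*22.4 = (0.102/2)*22.4 = 1.14240 Nm^3
O2 needed per kg fuel = C/12 + H/4 = 0.845/12 + 0.102/4 = 0.09591667 kmol
Per kg fuel: N2 = O2*3.76*22.4 = 0.09591667*3.76*22.4 = 8.07849 Nm^3
Total per kg = 1.57733 + 1.14240 + 8.07849 = 10.79822 Nm^3
Total = 10.79822 * 2.4 = 25.92 Nm^3


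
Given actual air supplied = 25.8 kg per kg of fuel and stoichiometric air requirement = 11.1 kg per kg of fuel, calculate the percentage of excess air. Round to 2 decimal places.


Excess air = actual - stoichiometric = 25.8 - 11.1 = 14.70 kg/kg fuel
Excess air % = (excess / stoich) * 100 = (14.70 / 11.1) * 100 = 132.43%


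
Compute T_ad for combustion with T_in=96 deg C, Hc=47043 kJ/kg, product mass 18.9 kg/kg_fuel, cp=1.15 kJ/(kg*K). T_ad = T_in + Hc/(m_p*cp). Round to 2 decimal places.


T_ad = T_in + Hc / (m_p * cp)
Denominator = 18.9 * 1.15 = 21.7350
Temperature rise = 47043 / 21.7350 = 2164.39 K
T_ad = 96 + 2164.39 = 2260.39 deg C


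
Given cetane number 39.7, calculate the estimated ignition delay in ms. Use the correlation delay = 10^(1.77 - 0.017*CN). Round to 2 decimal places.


delay = 10^(1.77 - 0.017*CN)
Exponent = 1.77 - 0.017*39.7 = 1.0951
delay = 10^1.0951 = 12.45 ms


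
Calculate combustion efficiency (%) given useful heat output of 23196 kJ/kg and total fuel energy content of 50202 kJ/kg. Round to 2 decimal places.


Efficiency = (Q_useful / Q_fuel) * 100
Efficiency = (23196 / 50202) * 100
Efficiency = 0.4621 * 100 = 46.21%


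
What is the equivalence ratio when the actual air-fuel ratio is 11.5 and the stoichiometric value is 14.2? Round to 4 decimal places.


phi = AFR_stoich / AFR_actual
phi = 14.2 / 11.5 = 1.2348


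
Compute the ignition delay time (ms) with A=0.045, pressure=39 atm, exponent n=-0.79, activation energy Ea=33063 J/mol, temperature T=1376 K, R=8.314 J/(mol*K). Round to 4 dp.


tau = A * P^n * exp(Ea/(R*T))
P^n = 39^(-0.79) = 0.05534252
Ea/(R*T) = 33063/(8.314*1376) = 2.890106
exp(Ea/(R*T)) = 17.995221
tau = 0.045 * 0.05534252 * 17.995221 = 0.0448 ms


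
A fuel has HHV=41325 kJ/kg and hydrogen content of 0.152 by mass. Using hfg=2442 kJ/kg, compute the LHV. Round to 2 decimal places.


LHV = HHV - hfg * 9 * H
Water correction = 2442 * 9 * 0.152 = 3340.656 kJ/kg
LHV = 41325 - 3340.656 = 37984.34 kJ/kg


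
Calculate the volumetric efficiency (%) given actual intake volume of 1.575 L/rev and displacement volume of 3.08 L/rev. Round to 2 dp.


eta_v = (V_actual / V_disp) * 100
Ratio = 1.575 / 3.08 = 0.5114
eta_v = 0.5114 * 100 = 51.14%


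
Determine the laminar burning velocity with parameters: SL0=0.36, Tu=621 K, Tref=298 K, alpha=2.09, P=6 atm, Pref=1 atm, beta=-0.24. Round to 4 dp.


SL = SL0 * (Tu/Tref)^alpha * (P/Pref)^beta
T ratio = 621/298 = 2.08389262
(T ratio)^alpha = 2.08389262^2.09 = 4.639268
(P/Pref)^beta = 6^(-0.24) = 0.650495
SL = 0.36 * 4.639268 * 0.650495 = 1.0864 m/s


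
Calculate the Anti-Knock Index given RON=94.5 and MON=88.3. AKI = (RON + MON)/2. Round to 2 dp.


AKI = (RON + MON) / 2
AKI = (94.5 + 88.3) / 2
AKI = 182.8 / 2 = 91.40


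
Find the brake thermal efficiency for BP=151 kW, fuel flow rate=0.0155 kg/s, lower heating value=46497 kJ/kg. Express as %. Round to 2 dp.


eta_BTE = (BP / (mf * LHV)) * 100
Denominator = 0.0155 * 46497 = 720.7035 kW
eta_BTE = (151 / 720.7035) * 100 = 20.95%


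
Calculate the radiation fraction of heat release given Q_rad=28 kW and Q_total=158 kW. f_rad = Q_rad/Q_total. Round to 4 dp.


f_rad = Q_rad / Q_total
f_rad = 28 / 158 = 0.1772


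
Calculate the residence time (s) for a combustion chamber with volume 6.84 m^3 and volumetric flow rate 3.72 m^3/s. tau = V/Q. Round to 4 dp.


tau = V / Q_flow
tau = 6.84 / 3.72 = 1.8387 s


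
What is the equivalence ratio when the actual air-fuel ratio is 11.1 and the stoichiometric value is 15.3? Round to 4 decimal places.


phi = AFR_stoich / AFR_actual
phi = 15.3 / 11.1 = 1.3784


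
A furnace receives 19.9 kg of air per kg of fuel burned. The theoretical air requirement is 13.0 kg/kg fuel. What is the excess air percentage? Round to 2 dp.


Excess air = actual - stoichiometric = 19.9 - 13.0 = 6.90 kg/kg fuel
Excess air % = (excess / stoich) * 100 = (6.90 / 13.0) * 100 = 53.08%


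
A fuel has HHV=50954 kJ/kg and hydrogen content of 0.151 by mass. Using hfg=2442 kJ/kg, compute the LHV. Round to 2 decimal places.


LHV = HHV - hfg * 9 * H
Water correction = 2442 * 9 * 0.151 = 3318.678 kJ/kg
LHV = 50954 - 3318.678 = 47635.32 kJ/kg


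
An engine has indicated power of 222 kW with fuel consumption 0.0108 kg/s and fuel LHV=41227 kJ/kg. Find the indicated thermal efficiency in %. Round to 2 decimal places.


eta_ith = (IP / (mf * LHV)) * 100
Denominator = 0.0108 * 41227 = 445.2516 kW
eta_ith = (222 / 445.2516) * 100 = 49.86%


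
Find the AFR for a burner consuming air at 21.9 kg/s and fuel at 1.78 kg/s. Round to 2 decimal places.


AFR = m_air / m_fuel
AFR = 21.9 / 1.78 = 12.30


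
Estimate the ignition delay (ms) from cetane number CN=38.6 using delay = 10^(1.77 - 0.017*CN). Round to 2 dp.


delay = 10^(1.77 - 0.017*CN)
Exponent = 1.77 - 0.017*38.6 = 1.1138
delay = 10^1.1138 = 13.00 ms


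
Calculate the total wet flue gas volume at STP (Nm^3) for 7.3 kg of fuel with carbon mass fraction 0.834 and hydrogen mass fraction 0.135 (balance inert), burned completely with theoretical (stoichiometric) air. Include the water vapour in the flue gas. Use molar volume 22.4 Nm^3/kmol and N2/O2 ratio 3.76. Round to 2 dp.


Per kg fuel: CO2 = (C/12 kmol)*22.4 = (0.834/12)*22.4 = 1.55680 Nm^3
Per kg fuel: H2O = (H/2 kmol)*22.4 = (0.135/2)*22.4 = 1.51200 Nm^3
O2 needed per kg fuel = C/12 + H/4 = 0.834/12 + 0.135/4 = 0.10325000 kmol
Per kg fuel: N2 = O2*3.76*22.4 = 0.10325000*3.76*22.4 = 8.69613 Nm^3
Total per kg = 1.55680 + 1.51200 + 8.69613 = 11.76493 Nm^3
Total = 11.76493 * 7.3 = 85.88 Nm^3


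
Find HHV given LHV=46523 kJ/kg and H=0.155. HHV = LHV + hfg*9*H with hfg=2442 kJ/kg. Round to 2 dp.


HHV = LHV + hfg * 9 * H
Water addition = 2442 * 9 * 0.155 = 3406.590 kJ/kg
HHV = 46523 + 3406.590 = 49929.59 kJ/kg


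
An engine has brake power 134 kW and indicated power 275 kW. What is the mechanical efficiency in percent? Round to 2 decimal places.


eta_mech = (BP / IP) * 100
Ratio = 134 / 275 = 0.4873
eta_mech = 0.4873 * 100 = 48.73%


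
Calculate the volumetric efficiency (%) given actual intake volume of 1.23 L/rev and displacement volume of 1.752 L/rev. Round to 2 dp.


eta_v = (V_actual / V_disp) * 100
Ratio = 1.23 / 1.752 = 0.7021
eta_v = 0.7021 * 100 = 70.21%


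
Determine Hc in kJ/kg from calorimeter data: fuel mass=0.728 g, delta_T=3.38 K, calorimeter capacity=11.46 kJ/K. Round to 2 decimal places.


Hc = C_cal * delta_T / m_fuel
Q_released = 11.46 * 3.38 = 38.7348 kJ
m_fuel = 0.728 g = 0.728/1000 kg = 0.000728 kg
Hc = 38.7348 / 0.000728 = 53207.14 kJ/kg


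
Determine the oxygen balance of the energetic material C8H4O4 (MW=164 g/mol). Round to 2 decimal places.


OB = -1600 * (2C + H/2 - O) / MW
Inner = 2*8 + 4/2 - 4 = 14.00
OB = -1600 * 14.00 / 164 = -136.59%


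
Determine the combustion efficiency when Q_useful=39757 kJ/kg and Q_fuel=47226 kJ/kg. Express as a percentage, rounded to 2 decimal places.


Efficiency = (Q_useful / Q_fuel) * 100
Efficiency = (39757 / 47226) * 100
Efficiency = 0.8418 * 100 = 84.18%


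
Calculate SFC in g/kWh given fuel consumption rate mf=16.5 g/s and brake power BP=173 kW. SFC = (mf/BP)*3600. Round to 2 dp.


SFC = (mf / BP) * 3600
Rate = 16.5 / 173 = 0.095376 g/(s*kW)
SFC = 0.095376 * 3600 = 343.35 g/kWh


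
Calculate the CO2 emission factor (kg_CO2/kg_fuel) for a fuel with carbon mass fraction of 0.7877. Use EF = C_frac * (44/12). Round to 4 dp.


EF = C_frac * (M_CO2 / M_C)
EF = 0.7877 * (44/12)
EF = 0.7877 * 3.666667 = 2.8882 kg_CO2/kg_fuel


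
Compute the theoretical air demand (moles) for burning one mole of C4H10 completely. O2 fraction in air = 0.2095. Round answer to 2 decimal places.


Balanced combustion: C4H10 + 6.5 O2 -> 4 CO2 + 5 H2O
O2 needed = C + H/4 = 4 + 10/4 = 6.50 moles
Air moles = O2 / 0.2095 = 6.50 / 0.2095 = 31.03 moles air


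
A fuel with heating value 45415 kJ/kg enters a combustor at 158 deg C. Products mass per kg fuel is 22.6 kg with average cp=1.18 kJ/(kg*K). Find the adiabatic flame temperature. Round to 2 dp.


T_ad = T_in + Hc / (m_p * cp)
Denominator = 22.6 * 1.18 = 26.6680
Temperature rise = 45415 / 26.6680 = 1702.98 K
T_ad = 158 + 1702.98 = 1860.98 deg C


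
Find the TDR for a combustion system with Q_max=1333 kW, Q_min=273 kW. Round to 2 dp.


TDR = Q_max / Q_min
TDR = 1333 / 273 = 4.88


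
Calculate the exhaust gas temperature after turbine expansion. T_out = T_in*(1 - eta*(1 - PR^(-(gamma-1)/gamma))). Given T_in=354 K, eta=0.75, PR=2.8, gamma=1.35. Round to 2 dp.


T_out = T_in * (1 - eta * (1 - PR^(-(gamma-1)/gamma)))
Exponent = -(1.35-1)/1.35 = -0.25925926
PR^exp = 2.8^(-0.25925926) = 0.76572026
Factor = 1 - 0.75*(1 - 0.76572026) = 0.82429020
T_out = 354 * 0.82429020 = 291.80 K


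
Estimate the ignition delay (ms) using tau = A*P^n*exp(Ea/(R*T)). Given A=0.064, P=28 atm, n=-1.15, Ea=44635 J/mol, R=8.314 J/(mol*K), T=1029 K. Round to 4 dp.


tau = A * P^n * exp(Ea/(R*T))
P^n = 28^(-1.15) = 0.02166548
Ea/(R*T) = 44635/(8.314*1029) = 5.217352
exp(Ea/(R*T)) = 184.445139
tau = 0.064 * 0.02166548 * 184.445139 = 0.2557 ms


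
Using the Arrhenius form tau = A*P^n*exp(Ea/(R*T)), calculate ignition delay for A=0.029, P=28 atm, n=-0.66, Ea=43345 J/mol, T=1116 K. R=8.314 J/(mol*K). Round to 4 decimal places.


tau = A * P^n * exp(Ea/(R*T))
P^n = 28^(-0.66) = 0.11088574
Ea/(R*T) = 43345/(8.314*1116) = 4.671591
exp(Ea/(R*T)) = 106.867610
tau = 0.029 * 0.11088574 * 106.867610 = 0.3437 ms


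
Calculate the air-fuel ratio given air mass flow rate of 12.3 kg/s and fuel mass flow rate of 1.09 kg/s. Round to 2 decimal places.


AFR = m_air / m_fuel
AFR = 12.3 / 1.09 = 11.28


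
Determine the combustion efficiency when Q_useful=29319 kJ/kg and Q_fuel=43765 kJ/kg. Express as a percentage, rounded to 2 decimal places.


Efficiency = (Q_useful / Q_fuel) * 100
Efficiency = (29319 / 43765) * 100
Efficiency = 0.6699 * 100 = 66.99%


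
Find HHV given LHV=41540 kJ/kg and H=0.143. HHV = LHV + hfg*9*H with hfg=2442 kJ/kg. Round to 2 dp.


HHV = LHV + hfg * 9 * H
Water addition = 2442 * 9 * 0.143 = 3142.854 kJ/kg
HHV = 41540 + 3142.854 = 44682.85 kJ/kg


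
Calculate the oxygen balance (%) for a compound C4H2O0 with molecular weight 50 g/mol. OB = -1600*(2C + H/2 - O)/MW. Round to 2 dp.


OB = -1600 * (2C + H/2 - O) / MW
Inner = 2*4 + 2/2 - 0 = 9.00
OB = -1600 * 9.00 / 50 = -288.00%


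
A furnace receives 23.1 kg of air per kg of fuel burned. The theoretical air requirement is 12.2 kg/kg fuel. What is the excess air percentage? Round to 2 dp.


Excess air = actual - stoichiometric = 23.1 - 12.2 = 10.90 kg/kg fuel
Excess air % = (excess / stoich) * 100 = (10.90 / 12.2) * 100 = 89.34%


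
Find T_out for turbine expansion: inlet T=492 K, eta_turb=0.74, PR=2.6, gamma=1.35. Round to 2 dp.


T_out = T_in * (1 - eta * (1 - PR^(-(gamma-1)/gamma)))
Exponent = -(1.35-1)/1.35 = -0.25925926
PR^exp = 2.6^(-0.25925926) = 0.78057442
Factor = 1 - 0.74*(1 - 0.78057442) = 0.83762507
T_out = 492 * 0.83762507 = 412.11 K


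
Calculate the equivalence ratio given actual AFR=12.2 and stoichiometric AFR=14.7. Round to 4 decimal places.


phi = AFR_stoich / AFR_actual
phi = 14.7 / 12.2 = 1.2049


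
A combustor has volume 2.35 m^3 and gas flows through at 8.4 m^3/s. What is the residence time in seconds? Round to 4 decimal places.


tau = V / Q_flow
tau = 2.35 / 8.4 = 0.2798 s


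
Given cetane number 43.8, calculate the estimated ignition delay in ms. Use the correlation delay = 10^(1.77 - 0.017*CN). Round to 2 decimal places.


delay = 10^(1.77 - 0.017*CN)
Exponent = 1.77 - 0.017*43.8 = 1.0254
delay = 10^1.0254 = 10.60 ms


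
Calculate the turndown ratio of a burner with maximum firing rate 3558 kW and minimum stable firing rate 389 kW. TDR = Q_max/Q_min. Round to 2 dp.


TDR = Q_max / Q_min
TDR = 3558 / 389 = 9.15


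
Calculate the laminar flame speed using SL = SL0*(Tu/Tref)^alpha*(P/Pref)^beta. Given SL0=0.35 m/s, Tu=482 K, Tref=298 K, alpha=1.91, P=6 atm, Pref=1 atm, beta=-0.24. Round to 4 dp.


SL = SL0 * (Tu/Tref)^alpha * (P/Pref)^beta
T ratio = 482/298 = 1.61744966
(T ratio)^alpha = 1.61744966^1.91 = 2.505341
(P/Pref)^beta = 6^(-0.24) = 0.650495
SL = 0.35 * 2.505341 * 0.650495 = 0.5704 m/s


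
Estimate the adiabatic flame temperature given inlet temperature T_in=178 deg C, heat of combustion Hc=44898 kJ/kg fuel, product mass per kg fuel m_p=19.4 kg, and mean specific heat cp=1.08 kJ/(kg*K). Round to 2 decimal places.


T_ad = T_in + Hc / (m_p * cp)
Denominator = 19.4 * 1.08 = 20.9520
Temperature rise = 44898 / 20.9520 = 2142.90 K
T_ad = 178 + 2142.90 = 2320.90 deg C


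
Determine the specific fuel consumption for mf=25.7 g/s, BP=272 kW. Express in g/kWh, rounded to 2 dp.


SFC = (mf / BP) * 3600
Rate = 25.7 / 272 = 0.094485 g/(s*kW)
SFC = 0.094485 * 3600 = 340.15 g/kWh


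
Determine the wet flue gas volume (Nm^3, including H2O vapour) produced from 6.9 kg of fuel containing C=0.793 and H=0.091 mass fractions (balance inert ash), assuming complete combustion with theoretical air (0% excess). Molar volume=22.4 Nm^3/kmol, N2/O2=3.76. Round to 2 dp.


Per kg fuel: CO2 = (C/12 kmol)*22.4 = (0.793/12)*22.4 = 1.48027 Nm^3
Per kg fuel: H2O = (H/2 kmol)*22.4 = (0.091/2)*22.4 = 1.01920 Nm^3
O2 needed per kg fuel = C/12 + H/4 = 0.793/12 + 0.091/4 = 0.08883333 kmol
Per kg fuel: N2 = O2*3.76*22.4 = 0.08883333*3.76*22.4 = 7.48190 Nm^3
Total per kg = 1.48027 + 1.01920 + 7.48190 = 9.98137 Nm^3
Total = 9.98137 * 6.9 = 68.87 Nm^3


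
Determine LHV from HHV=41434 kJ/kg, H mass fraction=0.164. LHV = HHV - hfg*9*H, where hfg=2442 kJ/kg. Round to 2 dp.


LHV = HHV - hfg * 9 * H
Water correction = 2442 * 9 * 0.164 = 3604.392 kJ/kg
LHV = 41434 - 3604.392 = 37829.61 kJ/kg


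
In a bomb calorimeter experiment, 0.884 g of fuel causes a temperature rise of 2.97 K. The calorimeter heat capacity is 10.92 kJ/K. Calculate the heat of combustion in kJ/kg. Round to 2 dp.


Hc = C_cal * delta_T / m_fuel
Q_released = 10.92 * 2.97 = 32.4324 kJ
m_fuel = 0.884 g = 0.884/1000 kg = 0.000884 kg
Hc = 32.4324 / 0.000884 = 36688.24 kJ/kg


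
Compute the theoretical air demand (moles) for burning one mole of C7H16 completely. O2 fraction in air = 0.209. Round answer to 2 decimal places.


Balanced combustion: C7H16 + 11 O2 -> 7 CO2 + 8 H2O
O2 needed = C + H/4 = 7 + 16/4 = 11.00 moles
Air moles = O2 / 0.209 = 11.00 / 0.209 = 52.63 moles air


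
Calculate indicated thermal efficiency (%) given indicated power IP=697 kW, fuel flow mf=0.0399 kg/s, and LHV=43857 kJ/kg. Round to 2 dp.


eta_ith = (IP / (mf * LHV)) * 100
Denominator = 0.0399 * 43857 = 1749.8943 kW
eta_ith = (697 / 1749.8943) * 100 = 39.83%


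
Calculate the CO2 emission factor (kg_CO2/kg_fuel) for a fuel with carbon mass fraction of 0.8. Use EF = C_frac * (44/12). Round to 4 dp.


EF = C_frac * (M_CO2 / M_C)
EF = 0.8 * (44/12)
EF = 0.8 * 3.666667 = 2.9333 kg_CO2/kg_fuel


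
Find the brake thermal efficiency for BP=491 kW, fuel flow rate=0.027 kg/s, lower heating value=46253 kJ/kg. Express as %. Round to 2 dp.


eta_BTE = (BP / (mf * LHV)) * 100
Denominator = 0.027 * 46253 = 1248.8310 kW
eta_BTE = (491 / 1248.8310) * 100 = 39.32%


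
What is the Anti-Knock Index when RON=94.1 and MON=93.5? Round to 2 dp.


AKI = (RON + MON) / 2
AKI = (94.1 + 93.5) / 2
AKI = 187.6 / 2 = 93.80


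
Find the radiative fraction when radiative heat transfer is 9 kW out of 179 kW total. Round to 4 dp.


f_rad = Q_rad / Q_total
f_rad = 9 / 179 = 0.0503


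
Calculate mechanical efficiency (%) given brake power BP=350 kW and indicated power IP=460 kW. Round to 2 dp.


eta_mech = (BP / IP) * 100
Ratio = 350 / 460 = 0.7609
eta_mech = 0.7609 * 100 = 76.09%


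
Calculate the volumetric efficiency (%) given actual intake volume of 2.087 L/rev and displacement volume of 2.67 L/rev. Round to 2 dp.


eta_v = (V_actual / V_disp) * 100
Ratio = 2.087 / 2.67 = 0.7816
eta_v = 0.7816 * 100 = 78.16%


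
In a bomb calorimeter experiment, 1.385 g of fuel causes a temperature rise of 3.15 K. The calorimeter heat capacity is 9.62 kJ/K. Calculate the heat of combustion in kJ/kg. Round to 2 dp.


Hc = C_cal * delta_T / m_fuel
Q_released = 9.62 * 3.15 = 30.3030 kJ
m_fuel = 1.385 g = 1.385/1000 kg = 0.001385 kg
Hc = 30.3030 / 0.001385 = 21879.42 kJ/kg


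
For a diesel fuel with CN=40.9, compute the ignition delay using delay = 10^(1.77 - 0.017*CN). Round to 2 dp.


delay = 10^(1.77 - 0.017*CN)
Exponent = 1.77 - 0.017*40.9 = 1.0747
delay = 10^1.0747 = 11.88 ms


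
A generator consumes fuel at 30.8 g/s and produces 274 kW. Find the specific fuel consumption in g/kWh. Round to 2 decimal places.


SFC = (mf / BP) * 3600
Rate = 30.8 / 274 = 0.112409 g/(s*kW)
SFC = 0.112409 * 3600 = 404.67 g/kWh


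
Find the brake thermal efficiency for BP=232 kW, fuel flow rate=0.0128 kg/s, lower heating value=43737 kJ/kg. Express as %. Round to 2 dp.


eta_BTE = (BP / (mf * LHV)) * 100
Denominator = 0.0128 * 43737 = 559.8336 kW
eta_BTE = (232 / 559.8336) * 100 = 41.44%


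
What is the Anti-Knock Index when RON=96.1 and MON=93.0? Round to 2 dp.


AKI = (RON + MON) / 2
AKI = (96.1 + 93.0) / 2
AKI = 189.1 / 2 = 94.55


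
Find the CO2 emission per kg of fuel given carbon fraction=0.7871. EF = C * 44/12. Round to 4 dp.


EF = C_frac * (M_CO2 / M_C)
EF = 0.7871 * (44/12)
EF = 0.7871 * 3.666667 = 2.8860 kg_CO2/kg_fuel


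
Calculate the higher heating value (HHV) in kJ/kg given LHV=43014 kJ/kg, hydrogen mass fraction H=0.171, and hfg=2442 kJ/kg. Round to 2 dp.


HHV = LHV + hfg * 9 * H
Water addition = 2442 * 9 * 0.171 = 3758.238 kJ/kg
HHV = 43014 + 3758.238 = 46772.24 kJ/kg


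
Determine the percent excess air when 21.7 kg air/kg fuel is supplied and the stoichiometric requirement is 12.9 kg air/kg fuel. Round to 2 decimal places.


Excess air = actual - stoichiometric = 21.7 - 12.9 = 8.80 kg/kg fuel
Excess air % = (excess / stoich) * 100 = (8.80 / 12.9) * 100 = 68.22%


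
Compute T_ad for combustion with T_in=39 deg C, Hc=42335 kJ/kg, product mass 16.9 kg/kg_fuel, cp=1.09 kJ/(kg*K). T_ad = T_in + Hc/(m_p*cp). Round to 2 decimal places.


T_ad = T_in + Hc / (m_p * cp)
Denominator = 16.9 * 1.09 = 18.4210
Temperature rise = 42335 / 18.4210 = 2298.19 K
T_ad = 39 + 2298.19 = 2337.19 deg C


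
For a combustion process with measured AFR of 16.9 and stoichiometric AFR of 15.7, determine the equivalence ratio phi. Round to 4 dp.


phi = AFR_stoich / AFR_actual
phi = 15.7 / 16.9 = 0.9290


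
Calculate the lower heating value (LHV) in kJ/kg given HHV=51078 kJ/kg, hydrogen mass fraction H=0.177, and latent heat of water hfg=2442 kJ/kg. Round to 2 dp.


LHV = HHV - hfg * 9 * H
Water correction = 2442 * 9 * 0.177 = 3890.106 kJ/kg
LHV = 51078 - 3890.106 = 47187.89 kJ/kg


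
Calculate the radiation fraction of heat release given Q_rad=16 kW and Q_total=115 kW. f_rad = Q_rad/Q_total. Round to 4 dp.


f_rad = Q_rad / Q_total
f_rad = 16 / 115 = 0.1391


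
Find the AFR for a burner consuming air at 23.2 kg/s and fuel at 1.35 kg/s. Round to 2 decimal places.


AFR = m_air / m_fuel
AFR = 23.2 / 1.35 = 17.19


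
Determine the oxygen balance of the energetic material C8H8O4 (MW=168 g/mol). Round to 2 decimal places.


OB = -1600 * (2C + H/2 - O) / MW
Inner = 2*8 + 8/2 - 4 = 16.00
OB = -1600 * 16.00 / 168 = -152.38%


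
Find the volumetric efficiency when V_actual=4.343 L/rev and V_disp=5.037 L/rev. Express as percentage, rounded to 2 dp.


eta_v = (V_actual / V_disp) * 100
Ratio = 4.343 / 5.037 = 0.8622
eta_v = 0.8622 * 100 = 86.22%


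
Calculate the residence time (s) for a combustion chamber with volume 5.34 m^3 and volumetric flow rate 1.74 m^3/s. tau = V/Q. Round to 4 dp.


tau = V / Q_flow
tau = 5.34 / 1.74 = 3.0690 s


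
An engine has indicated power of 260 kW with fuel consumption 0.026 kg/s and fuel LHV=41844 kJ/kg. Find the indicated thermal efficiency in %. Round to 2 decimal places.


eta_ith = (IP / (mf * LHV)) * 100
Denominator = 0.026 * 41844 = 1087.9440 kW
eta_ith = (260 / 1087.9440) * 100 = 23.90%


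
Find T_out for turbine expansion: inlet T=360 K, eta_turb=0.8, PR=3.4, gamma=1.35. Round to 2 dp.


T_out = T_in * (1 - eta * (1 - PR^(-(gamma-1)/gamma)))
Exponent = -(1.35-1)/1.35 = -0.25925926
PR^exp = 3.4^(-0.25925926) = 0.72813041
Factor = 1 - 0.8*(1 - 0.72813041) = 0.78250433
T_out = 360 * 0.78250433 = 281.70 K


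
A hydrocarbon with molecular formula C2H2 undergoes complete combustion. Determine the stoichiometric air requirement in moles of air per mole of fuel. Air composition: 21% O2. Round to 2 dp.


Balanced combustion: C2H2 + 2.5 O2 -> 2 CO2 + 1 H2O
O2 needed = C + H/4 = 2 + 2/4 = 2.50 moles
Air moles = O2 / 0.21 = 2.50 / 0.21 = 11.90 moles air


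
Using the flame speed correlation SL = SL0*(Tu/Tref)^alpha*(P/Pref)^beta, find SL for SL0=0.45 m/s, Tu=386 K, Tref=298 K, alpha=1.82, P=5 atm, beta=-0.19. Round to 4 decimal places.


SL = SL0 * (Tu/Tref)^alpha * (P/Pref)^beta
T ratio = 386/298 = 1.29530201
(T ratio)^alpha = 1.29530201^1.82 = 1.601457
(P/Pref)^beta = 5^(-0.19) = 0.736539
SL = 0.45 * 1.601457 * 0.736539 = 0.5308 m/s


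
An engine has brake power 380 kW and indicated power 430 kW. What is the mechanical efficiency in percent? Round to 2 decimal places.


eta_mech = (BP / IP) * 100
Ratio = 380 / 430 = 0.8837
eta_mech = 0.8837 * 100 = 88.37%


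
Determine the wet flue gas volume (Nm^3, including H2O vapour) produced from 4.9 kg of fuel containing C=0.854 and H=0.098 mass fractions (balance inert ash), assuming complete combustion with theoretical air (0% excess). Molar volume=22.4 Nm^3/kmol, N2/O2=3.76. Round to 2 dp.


Per kg fuel: CO2 = (C/12 kmol)*22.4 = (0.854/12)*22.4 = 1.59413 Nm^3
Per kg fuel: H2O = (H/2 kmol)*22.4 = (0.098/2)*22.4 = 1.09760 Nm^3
O2 needed per kg fuel = C/12 + H/4 = 0.854/12 + 0.098/4 = 0.09566667 kmol
Per kg fuel: N2 = O2*3.76*22.4 = 0.09566667*3.76*22.4 = 8.05743 Nm^3
Total per kg = 1.59413 + 1.09760 + 8.05743 = 10.74916 Nm^3
Total = 10.74916 * 4.9 = 52.67 Nm^3


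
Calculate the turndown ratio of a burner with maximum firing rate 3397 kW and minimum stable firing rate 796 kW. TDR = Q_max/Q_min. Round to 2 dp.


TDR = Q_max / Q_min
TDR = 3397 / 796 = 4.27


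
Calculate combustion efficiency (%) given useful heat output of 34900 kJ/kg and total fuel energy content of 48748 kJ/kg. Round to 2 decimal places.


Efficiency = (Q_useful / Q_fuel) * 100
Efficiency = (34900 / 48748) * 100
Efficiency = 0.7159 * 100 = 71.59%


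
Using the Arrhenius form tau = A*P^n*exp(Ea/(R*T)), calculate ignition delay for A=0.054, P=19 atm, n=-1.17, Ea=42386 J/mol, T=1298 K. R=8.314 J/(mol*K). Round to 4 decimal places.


tau = A * P^n * exp(Ea/(R*T))
P^n = 19^(-1.17) = 0.03190497
Ea/(R*T) = 42386/(8.314*1298) = 3.927695
exp(Ea/(R*T)) = 50.789756
tau = 0.054 * 0.03190497 * 50.789756 = 0.0875 ms


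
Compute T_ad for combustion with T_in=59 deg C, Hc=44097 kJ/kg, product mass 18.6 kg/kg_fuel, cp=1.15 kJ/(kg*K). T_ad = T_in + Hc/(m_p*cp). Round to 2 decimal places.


T_ad = T_in + Hc / (m_p * cp)
Denominator = 18.6 * 1.15 = 21.3900
Temperature rise = 44097 / 21.3900 = 2061.57 K
T_ad = 59 + 2061.57 = 2120.57 deg C


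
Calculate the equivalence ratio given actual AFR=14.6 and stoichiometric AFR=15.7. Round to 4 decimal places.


phi = AFR_stoich / AFR_actual
phi = 15.7 / 14.6 = 1.0753


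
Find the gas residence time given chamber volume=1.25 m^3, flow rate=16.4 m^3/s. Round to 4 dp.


tau = V / Q_flow
tau = 1.25 / 16.4 = 0.0762 s


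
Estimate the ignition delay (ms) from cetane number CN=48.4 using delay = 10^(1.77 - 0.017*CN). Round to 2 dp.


delay = 10^(1.77 - 0.017*CN)
Exponent = 1.77 - 0.017*48.4 = 0.9472
delay = 10^0.9472 = 8.86 ms


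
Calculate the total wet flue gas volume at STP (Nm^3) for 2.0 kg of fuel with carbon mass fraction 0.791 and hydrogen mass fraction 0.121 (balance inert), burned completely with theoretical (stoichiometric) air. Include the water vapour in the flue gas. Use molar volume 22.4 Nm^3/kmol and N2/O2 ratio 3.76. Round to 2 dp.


Per kg fuel: CO2 = (C/12 kmol)*22.4 = (0.791/12)*22.4 = 1.47653 Nm^3
Per kg fuel: H2O = (H/2 kmol)*22.4 = (0.121/2)*22.4 = 1.35520 Nm^3
O2 needed per kg fuel = C/12 + H/4 = 0.791/12 + 0.121/4 = 0.09616667 kmol
Per kg fuel: N2 = O2*3.76*22.4 = 0.09616667*3.76*22.4 = 8.09954 Nm^3
Total per kg = 1.47653 + 1.35520 + 8.09954 = 10.93127 Nm^3
Total = 10.93127 * 2.0 = 21.86 Nm^3


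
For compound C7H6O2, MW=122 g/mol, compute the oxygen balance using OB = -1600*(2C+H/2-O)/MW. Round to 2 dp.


OB = -1600 * (2C + H/2 - O) / MW
Inner = 2*7 + 6/2 - 2 = 15.00
OB = -1600 * 15.00 / 122 = -196.72%


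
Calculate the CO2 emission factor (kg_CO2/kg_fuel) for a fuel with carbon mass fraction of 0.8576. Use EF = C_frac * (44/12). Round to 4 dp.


EF = C_frac * (M_CO2 / M_C)
EF = 0.8576 * (44/12)
EF = 0.8576 * 3.666667 = 3.1445 kg_CO2/kg_fuel


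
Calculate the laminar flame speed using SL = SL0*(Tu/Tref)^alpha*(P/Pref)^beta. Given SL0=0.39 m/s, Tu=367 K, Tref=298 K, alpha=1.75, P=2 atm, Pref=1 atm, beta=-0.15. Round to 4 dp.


SL = SL0 * (Tu/Tref)^alpha * (P/Pref)^beta
T ratio = 367/298 = 1.23154362
(T ratio)^alpha = 1.23154362^1.75 = 1.439750
(P/Pref)^beta = 2^(-0.15) = 0.901250
SL = 0.39 * 1.439750 * 0.901250 = 0.5061 m/s


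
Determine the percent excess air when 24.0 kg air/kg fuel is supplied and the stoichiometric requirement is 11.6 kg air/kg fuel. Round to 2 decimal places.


Excess air = actual - stoichiometric = 24.0 - 11.6 = 12.40 kg/kg fuel
Excess air % = (excess / stoich) * 100 = (12.40 / 11.6) * 100 = 106.90%


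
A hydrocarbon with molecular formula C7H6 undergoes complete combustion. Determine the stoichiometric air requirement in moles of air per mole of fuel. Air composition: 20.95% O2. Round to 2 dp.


Balanced combustion: C7H6 + 8.5 O2 -> 7 CO2 + 3 H2O
O2 needed = C + H/4 = 7 + 6/4 = 8.50 moles
Air moles = O2 / 0.2095 = 8.50 / 0.2095 = 40.57 moles air


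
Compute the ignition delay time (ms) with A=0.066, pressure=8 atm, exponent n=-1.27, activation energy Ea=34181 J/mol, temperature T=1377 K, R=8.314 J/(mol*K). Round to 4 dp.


tau = A * P^n * exp(Ea/(R*T))
P^n = 8^(-1.27) = 0.07129773
Ea/(R*T) = 34181/(8.314*1377) = 2.985663
exp(Ea/(R*T)) = 19.799627
tau = 0.066 * 0.07129773 * 19.799627 = 0.0932 ms


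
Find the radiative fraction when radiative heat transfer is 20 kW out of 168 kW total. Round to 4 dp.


f_rad = Q_rad / Q_total
f_rad = 20 / 168 = 0.1190


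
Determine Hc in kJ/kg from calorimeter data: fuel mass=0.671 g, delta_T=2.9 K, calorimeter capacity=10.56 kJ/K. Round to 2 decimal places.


Hc = C_cal * delta_T / m_fuel
Q_released = 10.56 * 2.9 = 30.6240 kJ
m_fuel = 0.671 g = 0.671/1000 kg = 0.000671 kg
Hc = 30.6240 / 0.000671 = 45639.34 kJ/kg


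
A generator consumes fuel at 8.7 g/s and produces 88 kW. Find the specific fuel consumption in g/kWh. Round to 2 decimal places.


SFC = (mf / BP) * 3600
Rate = 8.7 / 88 = 0.098864 g/(s*kW)
SFC = 0.098864 * 3600 = 355.91 g/kWh


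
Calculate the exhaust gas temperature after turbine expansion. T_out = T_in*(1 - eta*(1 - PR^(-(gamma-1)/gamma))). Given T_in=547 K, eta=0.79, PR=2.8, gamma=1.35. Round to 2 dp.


T_out = T_in * (1 - eta * (1 - PR^(-(gamma-1)/gamma)))
Exponent = -(1.35-1)/1.35 = -0.25925926
PR^exp = 2.8^(-0.25925926) = 0.76572026
Factor = 1 - 0.79*(1 - 0.76572026) = 0.81491901
T_out = 547 * 0.81491901 = 445.76 K


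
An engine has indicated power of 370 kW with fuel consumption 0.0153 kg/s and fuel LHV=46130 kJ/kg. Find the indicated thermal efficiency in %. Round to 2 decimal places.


eta_ith = (IP / (mf * LHV)) * 100
Denominator = 0.0153 * 46130 = 705.7890 kW
eta_ith = (370 / 705.7890) * 100 = 52.42%


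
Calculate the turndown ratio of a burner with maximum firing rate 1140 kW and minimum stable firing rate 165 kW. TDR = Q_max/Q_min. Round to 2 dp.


TDR = Q_max / Q_min
TDR = 1140 / 165 = 6.91


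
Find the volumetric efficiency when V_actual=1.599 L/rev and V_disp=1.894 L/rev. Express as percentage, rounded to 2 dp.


eta_v = (V_actual / V_disp) * 100
Ratio = 1.599 / 1.894 = 0.8442
eta_v = 0.8442 * 100 = 84.42%


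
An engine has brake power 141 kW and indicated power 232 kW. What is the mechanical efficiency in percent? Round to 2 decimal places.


eta_mech = (BP / IP) * 100
Ratio = 141 / 232 = 0.6078
eta_mech = 0.6078 * 100 = 60.78%


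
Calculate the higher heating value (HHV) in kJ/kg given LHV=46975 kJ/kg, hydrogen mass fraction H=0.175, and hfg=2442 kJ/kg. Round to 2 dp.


HHV = LHV + hfg * 9 * H
Water addition = 2442 * 9 * 0.175 = 3846.150 kJ/kg
HHV = 46975 + 3846.150 = 50821.15 kJ/kg


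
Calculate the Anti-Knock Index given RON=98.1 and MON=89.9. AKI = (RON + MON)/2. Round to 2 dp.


AKI = (RON + MON) / 2
AKI = (98.1 + 89.9) / 2
AKI = 188.0 / 2 = 94.00


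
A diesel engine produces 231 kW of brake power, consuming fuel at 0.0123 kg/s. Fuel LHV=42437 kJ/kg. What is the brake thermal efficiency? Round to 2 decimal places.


eta_BTE = (BP / (mf * LHV)) * 100
Denominator = 0.0123 * 42437 = 521.9751 kW
eta_BTE = (231 / 521.9751) * 100 = 44.25%


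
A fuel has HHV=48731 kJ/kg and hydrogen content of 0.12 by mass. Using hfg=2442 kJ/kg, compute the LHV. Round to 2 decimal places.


LHV = HHV - hfg * 9 * H
Water correction = 2442 * 9 * 0.12 = 2637.360 kJ/kg
LHV = 48731 - 2637.360 = 46093.64 kJ/kg


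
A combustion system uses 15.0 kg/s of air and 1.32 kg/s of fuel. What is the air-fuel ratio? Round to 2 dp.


AFR = m_air / m_fuel
AFR = 15.0 / 1.32 = 11.36


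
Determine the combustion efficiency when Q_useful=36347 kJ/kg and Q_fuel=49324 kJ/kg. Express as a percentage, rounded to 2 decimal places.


Efficiency = (Q_useful / Q_fuel) * 100
Efficiency = (36347 / 49324) * 100
Efficiency = 0.7369 * 100 = 73.69%


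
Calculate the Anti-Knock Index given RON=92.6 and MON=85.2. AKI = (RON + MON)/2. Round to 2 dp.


AKI = (RON + MON) / 2
AKI = (92.6 + 85.2) / 2
AKI = 177.8 / 2 = 88.90


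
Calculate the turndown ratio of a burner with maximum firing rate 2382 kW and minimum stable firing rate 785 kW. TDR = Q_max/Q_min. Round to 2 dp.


TDR = Q_max / Q_min
TDR = 2382 / 785 = 3.03


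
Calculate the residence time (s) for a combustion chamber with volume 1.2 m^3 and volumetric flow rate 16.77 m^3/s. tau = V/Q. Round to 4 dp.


tau = V / Q_flow
tau = 1.2 / 16.77 = 0.0716 s


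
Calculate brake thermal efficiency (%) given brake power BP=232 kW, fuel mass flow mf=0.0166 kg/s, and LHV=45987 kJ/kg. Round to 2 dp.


eta_BTE = (BP / (mf * LHV)) * 100
Denominator = 0.0166 * 45987 = 763.3842 kW
eta_BTE = (232 / 763.3842) * 100 = 30.39%


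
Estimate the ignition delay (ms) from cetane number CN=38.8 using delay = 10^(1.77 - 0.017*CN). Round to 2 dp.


delay = 10^(1.77 - 0.017*CN)
Exponent = 1.77 - 0.017*38.8 = 1.1104
delay = 10^1.1104 = 12.89 ms


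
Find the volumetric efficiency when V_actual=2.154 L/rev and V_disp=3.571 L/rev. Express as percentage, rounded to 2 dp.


eta_v = (V_actual / V_disp) * 100
Ratio = 2.154 / 3.571 = 0.6032
eta_v = 0.6032 * 100 = 60.32%


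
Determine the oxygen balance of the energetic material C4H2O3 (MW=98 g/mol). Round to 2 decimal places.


OB = -1600 * (2C + H/2 - O) / MW
Inner = 2*4 + 2/2 - 3 = 6.00
OB = -1600 * 6.00 / 98 = -97.96%


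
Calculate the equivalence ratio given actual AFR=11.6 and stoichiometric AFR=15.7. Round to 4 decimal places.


phi = AFR_stoich / AFR_actual
phi = 15.7 / 11.6 = 1.3534


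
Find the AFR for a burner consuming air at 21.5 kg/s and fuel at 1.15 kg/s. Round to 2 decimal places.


AFR = m_air / m_fuel
AFR = 21.5 / 1.15 = 18.70


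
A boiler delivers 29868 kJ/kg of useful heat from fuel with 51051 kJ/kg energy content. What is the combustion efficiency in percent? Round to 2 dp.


Efficiency = (Q_useful / Q_fuel) * 100
Efficiency = (29868 / 51051) * 100
Efficiency = 0.5851 * 100 = 58.51%


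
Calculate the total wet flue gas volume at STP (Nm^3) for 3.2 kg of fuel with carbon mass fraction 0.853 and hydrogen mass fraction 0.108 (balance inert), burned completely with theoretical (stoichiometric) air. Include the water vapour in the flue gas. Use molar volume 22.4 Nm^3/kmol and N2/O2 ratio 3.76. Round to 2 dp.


Per kg fuel: CO2 = (C/12 kmol)*22.4 = (0.853/12)*22.4 = 1.59227 Nm^3
Per kg fuel: H2O = (H/2 kmol)*22.4 = (0.108/2)*22.4 = 1.20960 Nm^3
O2 needed per kg fuel = C/12 + H/4 = 0.853/12 + 0.108/4 = 0.09808333 kmol
Per kg fuel: N2 = O2*3.76*22.4 = 0.09808333*3.76*22.4 = 8.26097 Nm^3
Total per kg = 1.59227 + 1.20960 + 8.26097 = 11.06284 Nm^3
Total = 11.06284 * 3.2 = 35.40 Nm^3


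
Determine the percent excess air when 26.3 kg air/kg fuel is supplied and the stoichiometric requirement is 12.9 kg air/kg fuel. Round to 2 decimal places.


Excess air = actual - stoichiometric = 26.3 - 12.9 = 13.40 kg/kg fuel
Excess air % = (excess / stoich) * 100 = (13.40 / 12.9) * 100 = 103.88%


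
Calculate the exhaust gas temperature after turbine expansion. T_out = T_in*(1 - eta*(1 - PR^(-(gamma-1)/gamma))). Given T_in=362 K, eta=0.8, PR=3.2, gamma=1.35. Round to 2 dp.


T_out = T_in * (1 - eta * (1 - PR^(-(gamma-1)/gamma)))
Exponent = -(1.35-1)/1.35 = -0.25925926
PR^exp = 3.2^(-0.25925926) = 0.73966521
Factor = 1 - 0.8*(1 - 0.73966521) = 0.79173217
T_out = 362 * 0.79173217 = 286.61 K


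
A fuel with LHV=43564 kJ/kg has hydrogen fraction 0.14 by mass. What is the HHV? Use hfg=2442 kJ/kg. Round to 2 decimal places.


HHV = LHV + hfg * 9 * H
Water addition = 2442 * 9 * 0.14 = 3076.920 kJ/kg
HHV = 43564 + 3076.920 = 46640.92 kJ/kg


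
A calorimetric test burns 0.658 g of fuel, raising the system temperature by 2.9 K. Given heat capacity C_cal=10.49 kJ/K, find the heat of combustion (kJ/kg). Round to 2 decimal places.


Hc = C_cal * delta_T / m_fuel
Q_released = 10.49 * 2.9 = 30.4210 kJ
m_fuel = 0.658 g = 0.658/1000 kg = 0.000658 kg
Hc = 30.4210 / 0.000658 = 46232.52 kJ/kg


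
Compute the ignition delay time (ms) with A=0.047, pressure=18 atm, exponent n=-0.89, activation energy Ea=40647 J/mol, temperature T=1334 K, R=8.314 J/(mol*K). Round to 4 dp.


tau = A * P^n * exp(Ea/(R*T))
P^n = 18^(-0.89) = 0.07634972
Ea/(R*T) = 40647/(8.314*1334) = 3.664904
exp(Ea/(R*T)) = 39.052402
tau = 0.047 * 0.07634972 * 39.052402 = 0.1401 ms


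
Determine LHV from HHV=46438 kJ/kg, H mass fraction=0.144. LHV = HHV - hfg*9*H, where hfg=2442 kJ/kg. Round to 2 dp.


LHV = HHV - hfg * 9 * H
Water correction = 2442 * 9 * 0.144 = 3164.832 kJ/kg
LHV = 46438 - 3164.832 = 43273.17 kJ/kg


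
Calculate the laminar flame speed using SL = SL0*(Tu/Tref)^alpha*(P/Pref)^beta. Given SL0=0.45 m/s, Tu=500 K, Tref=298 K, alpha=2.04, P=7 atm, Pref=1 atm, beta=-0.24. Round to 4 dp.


SL = SL0 * (Tu/Tref)^alpha * (P/Pref)^beta
T ratio = 500/298 = 1.67785235
(T ratio)^alpha = 1.67785235^2.04 = 2.874072
(P/Pref)^beta = 7^(-0.24) = 0.626869
SL = 0.45 * 2.874072 * 0.626869 = 0.8107 m/s


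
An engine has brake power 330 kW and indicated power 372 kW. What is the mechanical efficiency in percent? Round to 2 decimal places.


eta_mech = (BP / IP) * 100
Ratio = 330 / 372 = 0.8871
eta_mech = 0.8871 * 100 = 88.71%


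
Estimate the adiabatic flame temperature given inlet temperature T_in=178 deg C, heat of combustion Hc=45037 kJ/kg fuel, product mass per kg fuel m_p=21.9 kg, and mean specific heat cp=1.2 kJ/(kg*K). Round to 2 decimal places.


T_ad = T_in + Hc / (m_p * cp)
Denominator = 21.9 * 1.2 = 26.2800
Temperature rise = 45037 / 26.2800 = 1713.74 K
T_ad = 178 + 1713.74 = 1891.74 deg C


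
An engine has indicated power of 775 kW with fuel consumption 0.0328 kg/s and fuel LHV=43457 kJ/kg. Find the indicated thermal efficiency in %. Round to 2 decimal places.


eta_ith = (IP / (mf * LHV)) * 100
Denominator = 0.0328 * 43457 = 1425.3896 kW
eta_ith = (775 / 1425.3896) * 100 = 54.37%


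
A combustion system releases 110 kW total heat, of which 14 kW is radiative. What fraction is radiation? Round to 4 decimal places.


f_rad = Q_rad / Q_total
f_rad = 14 / 110 = 0.1273


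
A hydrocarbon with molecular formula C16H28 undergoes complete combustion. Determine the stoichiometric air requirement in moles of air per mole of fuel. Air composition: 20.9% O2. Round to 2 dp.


Balanced combustion: C16H28 + 23 O2 -> 16 CO2 + 14 H2O
O2 needed = C + H/4 = 16 + 28/4 = 23.00 moles
Air moles = O2 / 0.209 = 23.00 / 0.209 = 110.05 moles air


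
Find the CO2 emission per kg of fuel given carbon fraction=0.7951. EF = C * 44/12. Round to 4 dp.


EF = C_frac * (M_CO2 / M_C)
EF = 0.7951 * (44/12)
EF = 0.7951 * 3.666667 = 2.9154 kg_CO2/kg_fuel


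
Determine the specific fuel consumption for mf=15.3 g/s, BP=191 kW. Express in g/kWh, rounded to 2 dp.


SFC = (mf / BP) * 3600
Rate = 15.3 / 191 = 0.080105 g/(s*kW)
SFC = 0.080105 * 3600 = 288.38 g/kWh


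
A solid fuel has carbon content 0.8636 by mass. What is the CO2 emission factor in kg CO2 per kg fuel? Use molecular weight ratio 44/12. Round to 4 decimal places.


EF = C_frac * (M_CO2 / M_C)
EF = 0.8636 * (44/12)
EF = 0.8636 * 3.666667 = 3.1665 kg_CO2/kg_fuel


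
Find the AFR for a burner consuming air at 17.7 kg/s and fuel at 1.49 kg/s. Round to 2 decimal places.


AFR = m_air / m_fuel
AFR = 17.7 / 1.49 = 11.88


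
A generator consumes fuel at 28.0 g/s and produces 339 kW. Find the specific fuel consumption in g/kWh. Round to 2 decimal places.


SFC = (mf / BP) * 3600
Rate = 28.0 / 339 = 0.082596 g/(s*kW)
SFC = 0.082596 * 3600 = 297.35 g/kWh


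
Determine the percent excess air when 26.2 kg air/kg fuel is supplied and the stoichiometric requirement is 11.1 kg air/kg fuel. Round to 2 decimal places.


Excess air = actual - stoichiometric = 26.2 - 11.1 = 15.10 kg/kg fuel
Excess air % = (excess / stoich) * 100 = (15.10 / 11.1) * 100 = 136.04%


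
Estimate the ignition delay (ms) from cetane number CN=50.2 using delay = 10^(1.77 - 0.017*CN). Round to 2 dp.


delay = 10^(1.77 - 0.017*CN)
Exponent = 1.77 - 0.017*50.2 = 0.9166
delay = 10^0.9166 = 8.25 ms


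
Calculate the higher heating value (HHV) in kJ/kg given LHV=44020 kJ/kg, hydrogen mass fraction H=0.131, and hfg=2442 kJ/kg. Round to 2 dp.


HHV = LHV + hfg * 9 * H
Water addition = 2442 * 9 * 0.131 = 2879.118 kJ/kg
HHV = 44020 + 2879.118 = 46899.12 kJ/kg
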